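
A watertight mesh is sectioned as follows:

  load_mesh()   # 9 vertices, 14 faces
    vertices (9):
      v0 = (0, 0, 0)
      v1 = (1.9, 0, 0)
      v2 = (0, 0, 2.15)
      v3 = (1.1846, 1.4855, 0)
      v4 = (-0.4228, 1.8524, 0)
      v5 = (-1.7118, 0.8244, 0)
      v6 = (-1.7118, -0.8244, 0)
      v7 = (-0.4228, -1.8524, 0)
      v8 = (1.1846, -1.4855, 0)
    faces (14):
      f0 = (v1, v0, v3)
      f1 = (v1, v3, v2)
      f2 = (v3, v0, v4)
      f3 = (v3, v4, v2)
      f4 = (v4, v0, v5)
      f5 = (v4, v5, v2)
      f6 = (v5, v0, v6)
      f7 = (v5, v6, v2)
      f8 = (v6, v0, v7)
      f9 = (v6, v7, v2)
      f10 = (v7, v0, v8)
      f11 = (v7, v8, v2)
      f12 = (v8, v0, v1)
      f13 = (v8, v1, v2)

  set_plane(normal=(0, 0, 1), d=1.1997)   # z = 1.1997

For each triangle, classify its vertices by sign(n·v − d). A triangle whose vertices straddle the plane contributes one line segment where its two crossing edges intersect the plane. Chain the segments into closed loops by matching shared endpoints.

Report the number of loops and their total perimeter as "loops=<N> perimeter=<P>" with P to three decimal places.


loops=1 perimeter=5.101

Straddling triangles (7 of 14):
  (v1,v3,v2) [--+] → (0.523593, 0.656591, 1.1997)–(0.8398, 0, 1.1997)  len=0.7288
  (v3,v4,v2) [--+] → (-0.186878, 0.818761, 1.1997)–(0.523593, 0.656591, 1.1997)  len=0.7287
  (v4,v5,v2) [--+] → (-0.756616, 0.364385, 1.1997)–(-0.186878, 0.818761, 1.1997)  len=0.7287
  (v5,v6,v2) [--+] → (-0.756616, -0.364385, 1.1997)–(-0.756616, 0.364385, 1.1997)  len=0.7288
  (v6,v7,v2) [--+] → (-0.186878, -0.818761, 1.1997)–(-0.756616, -0.364385, 1.1997)  len=0.7287
  (v7,v8,v2) [--+] → (0.523593, -0.656591, 1.1997)–(-0.186878, -0.818761, 1.1997)  len=0.7287
  (v8,v1,v2) [--+] → (0.8398, 0, 1.1997)–(0.523593, -0.656591, 1.1997)  len=0.7288

Chained into 1 loop(s):
  loop 1: 7 segments, perimeter = 5.1013
Total perimeter = 5.101


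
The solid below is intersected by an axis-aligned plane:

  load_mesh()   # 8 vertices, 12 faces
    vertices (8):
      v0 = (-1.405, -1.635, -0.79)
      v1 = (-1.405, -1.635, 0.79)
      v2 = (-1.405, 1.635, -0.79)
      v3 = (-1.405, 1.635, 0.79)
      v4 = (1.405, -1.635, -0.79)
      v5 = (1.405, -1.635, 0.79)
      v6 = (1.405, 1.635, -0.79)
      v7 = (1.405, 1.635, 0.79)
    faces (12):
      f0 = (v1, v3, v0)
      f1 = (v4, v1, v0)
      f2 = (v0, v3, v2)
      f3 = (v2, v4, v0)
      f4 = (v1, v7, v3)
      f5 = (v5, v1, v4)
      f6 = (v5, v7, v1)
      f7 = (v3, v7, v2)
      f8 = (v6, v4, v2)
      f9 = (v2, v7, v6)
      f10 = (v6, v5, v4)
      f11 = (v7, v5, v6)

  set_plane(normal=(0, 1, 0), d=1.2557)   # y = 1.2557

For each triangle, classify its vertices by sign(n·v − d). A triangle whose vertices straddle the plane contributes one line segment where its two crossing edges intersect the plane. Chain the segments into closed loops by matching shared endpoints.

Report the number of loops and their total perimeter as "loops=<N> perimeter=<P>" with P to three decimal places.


loops=1 perimeter=8.780

Straddling triangles (8 of 12):
  (v1,v3,v0) [-+-] → (-1.405, 1.2557, 0.79)–(-1.405, 1.2557, 0.60673)  len=0.1833
  (v0,v3,v2) [-++] → (-1.405, 1.2557, 0.60673)–(-1.405, 1.2557, -0.79)  len=1.3967
  (v2,v4,v0) [+--] → (-1.07906, 1.2557, -0.79)–(-1.405, 1.2557, -0.79)  len=0.3259
  (v1,v7,v3) [-++] → (1.07906, 1.2557, 0.79)–(-1.405, 1.2557, 0.79)  len=2.4841
  (v5,v7,v1) [-+-] → (1.405, 1.2557, 0.79)–(1.07906, 1.2557, 0.79)  len=0.3259
  (v6,v4,v2) [+-+] → (1.405, 1.2557, -0.79)–(-1.07906, 1.2557, -0.79)  len=2.4841
  (v6,v5,v4) [+--] → (1.405, 1.2557, -0.60673)–(1.405, 1.2557, -0.79)  len=0.1833
  (v7,v5,v6) [+-+] → (1.405, 1.2557, 0.79)–(1.405, 1.2557, -0.60673)  len=1.3967

Chained into 1 loop(s):
  loop 1: 8 segments, perimeter = 8.7800
Total perimeter = 8.780


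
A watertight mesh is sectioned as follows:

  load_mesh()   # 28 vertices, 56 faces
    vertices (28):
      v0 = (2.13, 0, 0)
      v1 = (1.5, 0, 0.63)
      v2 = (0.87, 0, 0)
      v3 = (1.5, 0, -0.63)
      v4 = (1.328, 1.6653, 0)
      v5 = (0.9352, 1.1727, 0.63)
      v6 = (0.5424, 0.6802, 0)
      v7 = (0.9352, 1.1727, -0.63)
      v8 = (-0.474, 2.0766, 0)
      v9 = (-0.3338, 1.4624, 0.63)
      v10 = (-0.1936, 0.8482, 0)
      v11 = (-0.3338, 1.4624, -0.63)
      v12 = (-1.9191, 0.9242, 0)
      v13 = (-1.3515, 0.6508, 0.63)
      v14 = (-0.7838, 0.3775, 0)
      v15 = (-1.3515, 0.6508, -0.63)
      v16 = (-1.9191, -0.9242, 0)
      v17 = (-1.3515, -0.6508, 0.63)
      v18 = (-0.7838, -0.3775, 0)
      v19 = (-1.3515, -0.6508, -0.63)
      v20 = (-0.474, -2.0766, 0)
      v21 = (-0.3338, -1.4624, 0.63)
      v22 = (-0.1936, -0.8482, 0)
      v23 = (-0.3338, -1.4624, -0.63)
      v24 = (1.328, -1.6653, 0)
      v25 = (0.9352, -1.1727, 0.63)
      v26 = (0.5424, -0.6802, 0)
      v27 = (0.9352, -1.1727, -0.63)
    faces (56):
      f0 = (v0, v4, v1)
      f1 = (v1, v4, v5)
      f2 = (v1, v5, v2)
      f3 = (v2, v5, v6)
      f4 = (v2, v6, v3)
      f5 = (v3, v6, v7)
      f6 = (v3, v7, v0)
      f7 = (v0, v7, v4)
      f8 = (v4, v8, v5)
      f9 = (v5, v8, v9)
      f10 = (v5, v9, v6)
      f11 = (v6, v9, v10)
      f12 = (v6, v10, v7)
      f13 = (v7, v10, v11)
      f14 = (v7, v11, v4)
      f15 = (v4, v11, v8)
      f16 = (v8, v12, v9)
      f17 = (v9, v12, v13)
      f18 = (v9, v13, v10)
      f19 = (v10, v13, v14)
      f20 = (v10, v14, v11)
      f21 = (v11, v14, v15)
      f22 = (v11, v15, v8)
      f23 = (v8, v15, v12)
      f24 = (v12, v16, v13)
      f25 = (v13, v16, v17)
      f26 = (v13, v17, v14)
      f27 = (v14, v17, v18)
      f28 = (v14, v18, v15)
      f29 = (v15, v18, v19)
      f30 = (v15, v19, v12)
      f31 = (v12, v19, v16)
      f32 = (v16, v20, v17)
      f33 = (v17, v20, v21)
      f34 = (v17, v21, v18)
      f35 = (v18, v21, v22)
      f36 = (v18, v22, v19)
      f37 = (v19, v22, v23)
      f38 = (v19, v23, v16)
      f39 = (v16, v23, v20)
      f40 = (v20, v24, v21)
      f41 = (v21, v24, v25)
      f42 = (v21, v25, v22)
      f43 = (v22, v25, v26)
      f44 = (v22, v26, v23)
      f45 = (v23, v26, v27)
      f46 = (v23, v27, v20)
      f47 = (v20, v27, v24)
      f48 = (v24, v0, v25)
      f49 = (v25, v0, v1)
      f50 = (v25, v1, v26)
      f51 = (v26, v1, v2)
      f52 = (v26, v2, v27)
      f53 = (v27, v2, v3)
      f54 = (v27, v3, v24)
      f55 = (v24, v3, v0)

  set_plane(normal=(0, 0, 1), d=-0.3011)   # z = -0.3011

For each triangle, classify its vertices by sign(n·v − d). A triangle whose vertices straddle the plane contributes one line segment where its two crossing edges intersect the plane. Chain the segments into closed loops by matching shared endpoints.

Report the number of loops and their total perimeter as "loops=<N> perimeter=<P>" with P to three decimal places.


loops=2 perimeter=18.223

Straddling triangles (28 of 56):
  (v2,v6,v3) [++-] → (1.00007, 0.355108, -0.3011)–(1.1711, 0, -0.3011)  len=0.3941
  (v3,v6,v7) [-+-] → (1.00007, 0.355108, -0.3011)–(0.730133, 0.915584, -0.3011)  len=0.6221
  (v3,v7,v0) [--+] → (1.55896, 0.560476, -0.3011)–(1.8289, 0, -0.3011)  len=0.6221
  (v0,v7,v4) [+-+] → (1.55896, 0.560476, -0.3011)–(1.14027, 1.42987, -0.3011)  len=0.9650
  (v6,v10,v7) [++-] → (0.345895, 1.00329, -0.3011)–(0.730133, 0.915584, -0.3011)  len=0.3941
  (v7,v10,v11) [-+-] → (0.345895, 1.00329, -0.3011)–(-0.260607, 1.14175, -0.3011)  len=0.6221
  (v7,v11,v4) [--+] → (0.533765, 1.56833, -0.3011)–(1.14027, 1.42987, -0.3011)  len=0.6221
  (v4,v11,v8) [+-+] → (0.533765, 1.56833, -0.3011)–(-0.406993, 1.78305, -0.3011)  len=0.9650
  (v10,v14,v11) [++-] → (-0.568729, 0.896013, -0.3011)–(-0.260607, 1.14175, -0.3011)  len=0.3941
  (v11,v14,v15) [-+-] → (-0.568729, 0.896013, -0.3011)–(-1.05512, 0.50812, -0.3011)  len=0.6221
  (v11,v15,v8) [--+] → (-0.893389, 1.39516, -0.3011)–(-0.406993, 1.78305, -0.3011)  len=0.6221
  (v8,v15,v12) [+-+] → (-0.893389, 1.39516, -0.3011)–(-1.64782, 0.793532, -0.3011)  len=0.9649
  (v14,v18,v15) [++-] → (-1.05512, 0.113962, -0.3011)–(-1.05512, 0.50812, -0.3011)  len=0.3942
  (v15,v18,v19) [-+-] → (-1.05512, 0.113962, -0.3011)–(-1.05512, -0.50812, -0.3011)  len=0.6221
  (v15,v19,v12) [--+] → (-1.64782, 0.17145, -0.3011)–(-1.64782, 0.793532, -0.3011)  len=0.6221
  (v12,v19,v16) [+-+] → (-1.64782, 0.17145, -0.3011)–(-1.64782, -0.793532, -0.3011)  len=0.9650
  (v18,v22,v19) [++-] → (-0.747003, -0.753855, -0.3011)–(-1.05512, -0.50812, -0.3011)  len=0.3941
  (v19,v22,v23) [-+-] → (-0.747003, -0.753855, -0.3011)–(-0.260607, -1.14175, -0.3011)  len=0.6221
  (v19,v23,v16) [--+] → (-1.16143, -1.18143, -0.3011)–(-1.64782, -0.793532, -0.3011)  len=0.6221
  (v16,v23,v20) [+-+] → (-1.16143, -1.18143, -0.3011)–(-0.406993, -1.78305, -0.3011)  len=0.9649
  (v22,v26,v23) [++-] → (0.123632, -1.05404, -0.3011)–(-0.260607, -1.14175, -0.3011)  len=0.3941
  (v23,v26,v27) [-+-] → (0.123632, -1.05404, -0.3011)–(0.730133, -0.915584, -0.3011)  len=0.6221
  (v23,v27,v20) [--+] → (0.199508, -1.64459, -0.3011)–(-0.406993, -1.78305, -0.3011)  len=0.6221
  (v20,v27,v24) [+-+] → (0.199508, -1.64459, -0.3011)–(1.14027, -1.42987, -0.3011)  len=0.9650
  (v26,v2,v27) [++-] → (0.901161, -0.560476, -0.3011)–(0.730133, -0.915584, -0.3011)  len=0.3941
  (v27,v2,v3) [-+-] → (0.901161, -0.560476, -0.3011)–(1.1711, 0, -0.3011)  len=0.6221
  (v27,v3,v24) [--+] → (1.41021, -0.869392, -0.3011)–(1.14027, -1.42987, -0.3011)  len=0.6221
  (v24,v3,v0) [+-+] → (1.41021, -0.869392, -0.3011)–(1.8289, 0, -0.3011)  len=0.9650

Chained into 2 loop(s):
  loop 1: 14 segments, perimeter = 7.1137
  loop 2: 14 segments, perimeter = 11.1094
Total perimeter = 18.223


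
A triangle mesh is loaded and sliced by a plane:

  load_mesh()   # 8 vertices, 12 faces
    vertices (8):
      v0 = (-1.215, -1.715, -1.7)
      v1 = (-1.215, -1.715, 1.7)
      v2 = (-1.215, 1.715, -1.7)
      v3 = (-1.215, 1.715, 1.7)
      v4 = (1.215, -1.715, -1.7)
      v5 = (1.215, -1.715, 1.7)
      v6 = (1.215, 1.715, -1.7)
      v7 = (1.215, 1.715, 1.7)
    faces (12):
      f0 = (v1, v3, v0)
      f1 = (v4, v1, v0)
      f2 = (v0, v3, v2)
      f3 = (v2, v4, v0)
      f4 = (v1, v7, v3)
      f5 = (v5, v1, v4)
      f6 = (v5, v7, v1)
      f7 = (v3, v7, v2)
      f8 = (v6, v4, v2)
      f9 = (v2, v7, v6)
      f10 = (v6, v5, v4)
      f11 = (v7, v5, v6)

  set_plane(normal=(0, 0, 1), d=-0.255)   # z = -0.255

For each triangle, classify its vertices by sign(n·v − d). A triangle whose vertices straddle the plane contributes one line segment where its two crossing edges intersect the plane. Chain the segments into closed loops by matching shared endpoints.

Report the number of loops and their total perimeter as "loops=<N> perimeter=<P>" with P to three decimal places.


loops=1 perimeter=11.720

Straddling triangles (8 of 12):
  (v1,v3,v0) [++-] → (-1.215, -0.25725, -0.255)–(-1.215, -1.715, -0.255)  len=1.4577
  (v4,v1,v0) [-+-] → (0.18225, -1.715, -0.255)–(-1.215, -1.715, -0.255)  len=1.3973
  (v0,v3,v2) [-+-] → (-1.215, -0.25725, -0.255)–(-1.215, 1.715, -0.255)  len=1.9723
  (v5,v1,v4) [++-] → (0.18225, -1.715, -0.255)–(1.215, -1.715, -0.255)  len=1.0327
  (v3,v7,v2) [++-] → (-0.18225, 1.715, -0.255)–(-1.215, 1.715, -0.255)  len=1.0327
  (v2,v7,v6) [-+-] → (-0.18225, 1.715, -0.255)–(1.215, 1.715, -0.255)  len=1.3973
  (v6,v5,v4) [-+-] → (1.215, 0.25725, -0.255)–(1.215, -1.715, -0.255)  len=1.9723
  (v7,v5,v6) [++-] → (1.215, 0.25725, -0.255)–(1.215, 1.715, -0.255)  len=1.4577

Chained into 1 loop(s):
  loop 1: 8 segments, perimeter = 11.7200
Total perimeter = 11.720


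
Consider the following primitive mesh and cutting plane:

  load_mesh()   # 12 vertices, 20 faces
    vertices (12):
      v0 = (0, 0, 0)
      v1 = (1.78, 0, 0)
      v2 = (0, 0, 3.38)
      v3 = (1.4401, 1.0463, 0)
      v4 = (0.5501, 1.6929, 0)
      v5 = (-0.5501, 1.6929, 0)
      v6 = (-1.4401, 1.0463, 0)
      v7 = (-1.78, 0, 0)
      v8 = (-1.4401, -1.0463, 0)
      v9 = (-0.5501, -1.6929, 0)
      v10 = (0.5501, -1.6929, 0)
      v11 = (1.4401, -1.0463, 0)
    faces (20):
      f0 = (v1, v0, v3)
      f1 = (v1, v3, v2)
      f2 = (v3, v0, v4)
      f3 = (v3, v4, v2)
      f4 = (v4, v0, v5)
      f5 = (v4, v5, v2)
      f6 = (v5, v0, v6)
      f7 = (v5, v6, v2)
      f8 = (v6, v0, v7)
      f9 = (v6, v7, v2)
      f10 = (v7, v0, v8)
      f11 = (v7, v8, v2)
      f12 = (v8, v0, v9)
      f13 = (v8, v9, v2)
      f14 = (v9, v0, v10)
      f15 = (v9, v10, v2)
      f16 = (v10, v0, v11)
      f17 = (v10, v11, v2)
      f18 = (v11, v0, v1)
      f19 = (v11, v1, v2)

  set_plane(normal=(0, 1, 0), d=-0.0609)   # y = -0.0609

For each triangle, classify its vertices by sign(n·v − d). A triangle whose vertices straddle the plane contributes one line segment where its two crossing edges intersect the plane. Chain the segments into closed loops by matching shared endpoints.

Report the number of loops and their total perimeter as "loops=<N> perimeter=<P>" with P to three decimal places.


Straddling triangles (10 of 20):
  (v7,v0,v8) [++-] → (-0.0838212, -0.0609, 0)–(-1.76022, -0.0609, 0)  len=1.6764
  (v7,v8,v2) [+-+] → (-1.76022, -0.0609, 0)–(-0.0838212, -0.0609, 3.18327)  len=3.5977
  (v8,v0,v9) [-+-] → (-0.0838212, -0.0609, 0)–(-0.0197892, -0.0609, 0)  len=0.0640
  (v8,v9,v2) [--+] → (-0.0197892, -0.0609, 3.25841)–(-0.0838212, -0.0609, 3.18327)  len=0.0987
  (v9,v0,v10) [-+-] → (-0.0197892, -0.0609, 0)–(0.0197892, -0.0609, 0)  len=0.0396
  (v9,v10,v2) [--+] → (0.0197892, -0.0609, 3.25841)–(-0.0197892, -0.0609, 3.25841)  len=0.0396
  (v10,v0,v11) [-+-] → (0.0197892, -0.0609, 0)–(0.0838212, -0.0609, 0)  len=0.0640
  (v10,v11,v2) [--+] → (0.0838212, -0.0609, 3.18327)–(0.0197892, -0.0609, 3.25841)  len=0.0987
  (v11,v0,v1) [-++] → (0.0838212, -0.0609, 0)–(1.76022, -0.0609, 0)  len=1.6764
  (v11,v1,v2) [-++] → (1.76022, -0.0609, 0)–(0.0838212, -0.0609, 3.18327)  len=3.5977

Chained into 1 loop(s):
  loop 1: 10 segments, perimeter = 10.9529
Total perimeter = 10.953

loops=1 perimeter=10.953


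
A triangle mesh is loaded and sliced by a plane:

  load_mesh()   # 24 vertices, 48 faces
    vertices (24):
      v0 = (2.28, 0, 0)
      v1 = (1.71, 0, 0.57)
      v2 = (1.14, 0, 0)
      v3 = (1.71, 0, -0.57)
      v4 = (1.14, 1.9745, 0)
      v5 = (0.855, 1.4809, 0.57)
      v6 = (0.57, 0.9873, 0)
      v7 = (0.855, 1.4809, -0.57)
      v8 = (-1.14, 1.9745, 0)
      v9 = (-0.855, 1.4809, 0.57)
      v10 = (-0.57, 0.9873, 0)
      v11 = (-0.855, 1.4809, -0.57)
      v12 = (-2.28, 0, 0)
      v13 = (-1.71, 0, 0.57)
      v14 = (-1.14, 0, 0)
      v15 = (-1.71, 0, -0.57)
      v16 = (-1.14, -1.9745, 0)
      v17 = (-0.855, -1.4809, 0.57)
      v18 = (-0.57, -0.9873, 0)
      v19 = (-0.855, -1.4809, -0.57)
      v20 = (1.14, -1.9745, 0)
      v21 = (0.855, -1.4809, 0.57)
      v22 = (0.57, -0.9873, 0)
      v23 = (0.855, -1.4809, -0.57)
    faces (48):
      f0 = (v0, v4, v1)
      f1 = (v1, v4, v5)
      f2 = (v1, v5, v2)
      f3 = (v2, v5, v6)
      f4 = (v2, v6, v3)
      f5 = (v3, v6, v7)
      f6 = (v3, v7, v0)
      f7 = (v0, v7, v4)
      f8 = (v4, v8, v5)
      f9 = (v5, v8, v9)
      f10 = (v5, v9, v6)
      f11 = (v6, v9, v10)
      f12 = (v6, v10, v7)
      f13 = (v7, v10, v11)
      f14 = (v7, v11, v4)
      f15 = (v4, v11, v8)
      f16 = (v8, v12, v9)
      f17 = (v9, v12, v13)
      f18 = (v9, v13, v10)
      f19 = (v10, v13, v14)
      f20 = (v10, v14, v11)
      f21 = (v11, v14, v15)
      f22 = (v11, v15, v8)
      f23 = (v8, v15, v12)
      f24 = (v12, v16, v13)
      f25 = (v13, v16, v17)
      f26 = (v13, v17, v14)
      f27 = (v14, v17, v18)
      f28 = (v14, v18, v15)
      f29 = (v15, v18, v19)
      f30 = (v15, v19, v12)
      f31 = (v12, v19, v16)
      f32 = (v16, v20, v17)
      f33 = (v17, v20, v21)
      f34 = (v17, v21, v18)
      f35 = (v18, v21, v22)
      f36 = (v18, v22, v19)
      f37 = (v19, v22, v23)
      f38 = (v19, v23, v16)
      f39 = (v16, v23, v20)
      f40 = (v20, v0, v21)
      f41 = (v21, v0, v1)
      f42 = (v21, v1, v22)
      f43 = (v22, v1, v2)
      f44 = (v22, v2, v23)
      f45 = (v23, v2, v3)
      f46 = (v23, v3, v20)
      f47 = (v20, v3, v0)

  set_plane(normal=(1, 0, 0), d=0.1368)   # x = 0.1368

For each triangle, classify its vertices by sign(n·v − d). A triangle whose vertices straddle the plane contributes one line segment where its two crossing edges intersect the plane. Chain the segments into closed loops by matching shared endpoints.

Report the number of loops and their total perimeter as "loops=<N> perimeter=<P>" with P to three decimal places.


loops=2 perimeter=6.032

Straddling triangles (16 of 48):
  (v4,v8,v5) [+-+] → (0.1368, 1.9745, 0)–(0.1368, 1.6586, 0.3648)  len=0.4826
  (v5,v8,v9) [+--] → (0.1368, 1.6586, 0.3648)–(0.1368, 1.4809, 0.57)  len=0.2714
  (v5,v9,v6) [+-+] → (0.1368, 1.4809, 0.57)–(0.1368, 1.13735, 0.17328)  len=0.5248
  (v6,v9,v10) [+--] → (0.1368, 1.13735, 0.17328)–(0.1368, 0.9873, 0)  len=0.2292
  (v6,v10,v7) [+-+] → (0.1368, 0.9873, 0)–(0.1368, 1.23213, -0.28272)  len=0.3740
  (v7,v10,v11) [+--] → (0.1368, 1.23213, -0.28272)–(0.1368, 1.4809, -0.57)  len=0.3800
  (v7,v11,v4) [+-+] → (0.1368, 1.4809, -0.57)–(0.1368, 1.72629, -0.286629)  len=0.3749
  (v4,v11,v8) [+--] → (0.1368, 1.72629, -0.286629)–(0.1368, 1.9745, 0)  len=0.3792
  (v16,v20,v17) [-+-] → (0.1368, -1.9745, 0)–(0.1368, -1.72629, 0.286629)  len=0.3792
  (v17,v20,v21) [-++] → (0.1368, -1.72629, 0.286629)–(0.1368, -1.4809, 0.57)  len=0.3749
  (v17,v21,v18) [-+-] → (0.1368, -1.4809, 0.57)–(0.1368, -1.23213, 0.28272)  len=0.3800
  (v18,v21,v22) [-++] → (0.1368, -1.23213, 0.28272)–(0.1368, -0.9873, 0)  len=0.3740
  (v18,v22,v19) [-+-] → (0.1368, -0.9873, 0)–(0.1368, -1.13735, -0.17328)  len=0.2292
  (v19,v22,v23) [-++] → (0.1368, -1.13735, -0.17328)–(0.1368, -1.4809, -0.57)  len=0.5248
  (v19,v23,v16) [-+-] → (0.1368, -1.4809, -0.57)–(0.1368, -1.6586, -0.3648)  len=0.2714
  (v16,v23,v20) [-++] → (0.1368, -1.6586, -0.3648)–(0.1368, -1.9745, 0)  len=0.4826

Chained into 2 loop(s):
  loop 1: 8 segments, perimeter = 3.0161
  loop 2: 8 segments, perimeter = 3.0161
Total perimeter = 6.032


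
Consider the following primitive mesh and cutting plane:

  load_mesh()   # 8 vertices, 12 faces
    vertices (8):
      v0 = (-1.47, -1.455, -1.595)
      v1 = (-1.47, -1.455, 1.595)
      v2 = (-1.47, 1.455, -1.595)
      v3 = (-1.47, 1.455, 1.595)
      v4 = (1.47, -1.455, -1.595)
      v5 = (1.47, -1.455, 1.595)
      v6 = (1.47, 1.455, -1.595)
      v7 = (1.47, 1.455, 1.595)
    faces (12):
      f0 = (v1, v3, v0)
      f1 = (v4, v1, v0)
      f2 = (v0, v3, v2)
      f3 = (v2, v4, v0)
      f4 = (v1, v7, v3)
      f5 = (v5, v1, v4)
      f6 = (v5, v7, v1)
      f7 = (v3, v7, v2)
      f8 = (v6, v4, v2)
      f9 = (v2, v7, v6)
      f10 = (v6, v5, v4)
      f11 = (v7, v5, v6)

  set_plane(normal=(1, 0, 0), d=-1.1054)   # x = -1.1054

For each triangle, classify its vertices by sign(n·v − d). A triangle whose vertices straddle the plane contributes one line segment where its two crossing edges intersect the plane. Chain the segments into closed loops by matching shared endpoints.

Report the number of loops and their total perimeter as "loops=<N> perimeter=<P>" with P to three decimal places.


loops=1 perimeter=12.200

Straddling triangles (8 of 12):
  (v4,v1,v0) [+--] → (-1.1054, -1.455, 1.1994)–(-1.1054, -1.455, -1.595)  len=2.7944
  (v2,v4,v0) [-+-] → (-1.1054, 1.09412, -1.595)–(-1.1054, -1.455, -1.595)  len=2.5491
  (v1,v7,v3) [-+-] → (-1.1054, -1.09412, 1.595)–(-1.1054, 1.455, 1.595)  len=2.5491
  (v5,v1,v4) [+-+] → (-1.1054, -1.455, 1.595)–(-1.1054, -1.455, 1.1994)  len=0.3956
  (v5,v7,v1) [++-] → (-1.1054, -1.09412, 1.595)–(-1.1054, -1.455, 1.595)  len=0.3609
  (v3,v7,v2) [-+-] → (-1.1054, 1.455, 1.595)–(-1.1054, 1.455, -1.1994)  len=2.7944
  (v6,v4,v2) [++-] → (-1.1054, 1.09412, -1.595)–(-1.1054, 1.455, -1.595)  len=0.3609
  (v2,v7,v6) [-++] → (-1.1054, 1.455, -1.1994)–(-1.1054, 1.455, -1.595)  len=0.3956

Chained into 1 loop(s):
  loop 1: 8 segments, perimeter = 12.2000
Total perimeter = 12.200


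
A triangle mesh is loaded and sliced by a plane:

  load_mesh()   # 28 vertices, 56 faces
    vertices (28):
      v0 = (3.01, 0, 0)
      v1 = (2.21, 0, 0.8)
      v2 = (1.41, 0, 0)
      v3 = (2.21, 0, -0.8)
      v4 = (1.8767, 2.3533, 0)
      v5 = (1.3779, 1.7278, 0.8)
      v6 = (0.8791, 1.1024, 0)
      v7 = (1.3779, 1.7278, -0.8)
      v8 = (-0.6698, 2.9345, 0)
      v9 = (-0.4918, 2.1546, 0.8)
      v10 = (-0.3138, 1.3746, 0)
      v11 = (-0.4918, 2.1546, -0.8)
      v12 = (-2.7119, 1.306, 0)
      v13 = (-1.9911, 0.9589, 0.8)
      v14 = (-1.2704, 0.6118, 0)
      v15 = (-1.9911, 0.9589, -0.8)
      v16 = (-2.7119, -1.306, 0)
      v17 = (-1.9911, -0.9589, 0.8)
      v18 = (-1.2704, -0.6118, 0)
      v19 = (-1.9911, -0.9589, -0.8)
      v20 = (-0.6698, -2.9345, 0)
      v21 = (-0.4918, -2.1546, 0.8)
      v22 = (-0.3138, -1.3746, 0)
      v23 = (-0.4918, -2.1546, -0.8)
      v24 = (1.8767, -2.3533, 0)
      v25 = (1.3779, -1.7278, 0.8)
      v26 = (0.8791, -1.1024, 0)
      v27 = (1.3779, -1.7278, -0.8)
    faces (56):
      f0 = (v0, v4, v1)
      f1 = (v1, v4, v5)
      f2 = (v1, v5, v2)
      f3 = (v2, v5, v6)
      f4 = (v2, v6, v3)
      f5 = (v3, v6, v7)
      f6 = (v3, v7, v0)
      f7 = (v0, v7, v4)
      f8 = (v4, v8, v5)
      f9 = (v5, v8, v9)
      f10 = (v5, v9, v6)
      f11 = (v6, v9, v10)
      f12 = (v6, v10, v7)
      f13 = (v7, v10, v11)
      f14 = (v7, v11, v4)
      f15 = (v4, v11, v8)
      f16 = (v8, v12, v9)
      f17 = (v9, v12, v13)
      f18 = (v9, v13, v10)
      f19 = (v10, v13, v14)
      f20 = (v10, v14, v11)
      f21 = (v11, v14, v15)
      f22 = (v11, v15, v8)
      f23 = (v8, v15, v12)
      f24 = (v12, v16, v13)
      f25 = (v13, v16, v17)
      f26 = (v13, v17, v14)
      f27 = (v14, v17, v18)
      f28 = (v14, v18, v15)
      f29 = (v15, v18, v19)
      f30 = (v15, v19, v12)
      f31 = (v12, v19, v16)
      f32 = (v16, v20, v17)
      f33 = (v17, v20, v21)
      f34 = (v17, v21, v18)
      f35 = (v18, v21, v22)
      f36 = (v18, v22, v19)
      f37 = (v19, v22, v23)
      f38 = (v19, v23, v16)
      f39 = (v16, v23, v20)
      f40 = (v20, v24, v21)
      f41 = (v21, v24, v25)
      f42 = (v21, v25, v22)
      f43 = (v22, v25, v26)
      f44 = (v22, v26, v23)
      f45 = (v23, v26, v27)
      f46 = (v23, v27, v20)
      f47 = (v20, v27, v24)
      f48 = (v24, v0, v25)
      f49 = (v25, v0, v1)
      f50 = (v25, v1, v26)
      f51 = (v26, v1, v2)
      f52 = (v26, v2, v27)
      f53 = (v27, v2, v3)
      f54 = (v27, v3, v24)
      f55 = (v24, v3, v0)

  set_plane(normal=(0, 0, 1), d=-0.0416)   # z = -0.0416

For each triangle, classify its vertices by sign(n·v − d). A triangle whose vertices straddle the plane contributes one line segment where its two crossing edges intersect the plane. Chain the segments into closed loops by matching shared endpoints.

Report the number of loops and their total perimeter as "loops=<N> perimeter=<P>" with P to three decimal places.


Straddling triangles (28 of 56):
  (v2,v6,v3) [++-] → (0.948307, 1.04508, -0.0416)–(1.4516, 0, -0.0416)  len=1.1600
  (v3,v6,v7) [-+-] → (0.948307, 1.04508, -0.0416)–(0.905038, 1.13492, -0.0416)  len=0.0997
  (v3,v7,v0) [--+] → (2.92513, 0.0898456, -0.0416)–(2.9684, 0, -0.0416)  len=0.0997
  (v0,v7,v4) [+-+] → (2.92513, 0.0898456, -0.0416)–(1.85076, 2.32077, -0.0416)  len=2.4761
  (v6,v10,v7) [++-] → (-0.225832, 1.39297, -0.0416)–(0.905038, 1.13492, -0.0416)  len=1.1599
  (v7,v10,v11) [-+-] → (-0.225832, 1.39297, -0.0416)–(-0.323056, 1.41516, -0.0416)  len=0.0997
  (v7,v11,v4) [--+] → (1.75354, 2.34297, -0.0416)–(1.85076, 2.32077, -0.0416)  len=0.0997
  (v4,v11,v8) [+-+] → (1.75354, 2.34297, -0.0416)–(-0.660544, 2.89395, -0.0416)  len=2.4762
  (v10,v14,v11) [++-] → (-1.22991, 0.692026, -0.0416)–(-0.323056, 1.41516, -0.0416)  len=1.1599
  (v11,v14,v15) [-+-] → (-1.22991, 0.692026, -0.0416)–(-1.30788, 0.629849, -0.0416)  len=0.0997
  (v11,v15,v8) [--+] → (-0.738508, 2.83177, -0.0416)–(-0.660544, 2.89395, -0.0416)  len=0.0997
  (v8,v15,v12) [+-+] → (-0.738508, 2.83177, -0.0416)–(-2.67442, 1.28795, -0.0416)  len=2.4761
  (v14,v18,v15) [++-] → (-1.30788, -0.530124, -0.0416)–(-1.30788, 0.629849, -0.0416)  len=1.1600
  (v15,v18,v19) [-+-] → (-1.30788, -0.530124, -0.0416)–(-1.30788, -0.629849, -0.0416)  len=0.0997
  (v15,v19,v12) [--+] → (-2.67442, 1.18823, -0.0416)–(-2.67442, 1.28795, -0.0416)  len=0.0997
  (v12,v19,v16) [+-+] → (-2.67442, 1.18823, -0.0416)–(-2.67442, -1.28795, -0.0416)  len=2.4762
  (v18,v22,v19) [++-] → (-0.40102, -1.35298, -0.0416)–(-1.30788, -0.629849, -0.0416)  len=1.1599
  (v19,v22,v23) [-+-] → (-0.40102, -1.35298, -0.0416)–(-0.323056, -1.41516, -0.0416)  len=0.0997
  (v19,v23,v16) [--+] → (-2.59645, -1.35013, -0.0416)–(-2.67442, -1.28795, -0.0416)  len=0.0997
  (v16,v23,v20) [+-+] → (-2.59645, -1.35013, -0.0416)–(-0.660544, -2.89395, -0.0416)  len=2.4761
  (v22,v26,v23) [++-] → (0.807813, -1.15711, -0.0416)–(-0.323056, -1.41516, -0.0416)  len=1.1599
  (v23,v26,v27) [-+-] → (0.807813, -1.15711, -0.0416)–(0.905038, -1.13492, -0.0416)  len=0.0997
  (v23,v27,v20) [--+] → (-0.56332, -2.87175, -0.0416)–(-0.660544, -2.89395, -0.0416)  len=0.0997
  (v20,v27,v24) [+-+] → (-0.56332, -2.87175, -0.0416)–(1.85076, -2.32077, -0.0416)  len=2.4762
  (v26,v2,v27) [++-] → (1.40833, -0.0898456, -0.0416)–(0.905038, -1.13492, -0.0416)  len=1.1600
  (v27,v2,v3) [-+-] → (1.40833, -0.0898456, -0.0416)–(1.4516, 0, -0.0416)  len=0.0997
  (v27,v3,v24) [--+] → (1.89403, -2.23093, -0.0416)–(1.85076, -2.32077, -0.0416)  len=0.0997
  (v24,v3,v0) [+-+] → (1.89403, -2.23093, -0.0416)–(2.9684, 0, -0.0416)  len=2.4761

Chained into 2 loop(s):
  loop 1: 14 segments, perimeter = 8.8176
  loop 2: 14 segments, perimeter = 18.0311
Total perimeter = 26.849

loops=2 perimeter=26.849


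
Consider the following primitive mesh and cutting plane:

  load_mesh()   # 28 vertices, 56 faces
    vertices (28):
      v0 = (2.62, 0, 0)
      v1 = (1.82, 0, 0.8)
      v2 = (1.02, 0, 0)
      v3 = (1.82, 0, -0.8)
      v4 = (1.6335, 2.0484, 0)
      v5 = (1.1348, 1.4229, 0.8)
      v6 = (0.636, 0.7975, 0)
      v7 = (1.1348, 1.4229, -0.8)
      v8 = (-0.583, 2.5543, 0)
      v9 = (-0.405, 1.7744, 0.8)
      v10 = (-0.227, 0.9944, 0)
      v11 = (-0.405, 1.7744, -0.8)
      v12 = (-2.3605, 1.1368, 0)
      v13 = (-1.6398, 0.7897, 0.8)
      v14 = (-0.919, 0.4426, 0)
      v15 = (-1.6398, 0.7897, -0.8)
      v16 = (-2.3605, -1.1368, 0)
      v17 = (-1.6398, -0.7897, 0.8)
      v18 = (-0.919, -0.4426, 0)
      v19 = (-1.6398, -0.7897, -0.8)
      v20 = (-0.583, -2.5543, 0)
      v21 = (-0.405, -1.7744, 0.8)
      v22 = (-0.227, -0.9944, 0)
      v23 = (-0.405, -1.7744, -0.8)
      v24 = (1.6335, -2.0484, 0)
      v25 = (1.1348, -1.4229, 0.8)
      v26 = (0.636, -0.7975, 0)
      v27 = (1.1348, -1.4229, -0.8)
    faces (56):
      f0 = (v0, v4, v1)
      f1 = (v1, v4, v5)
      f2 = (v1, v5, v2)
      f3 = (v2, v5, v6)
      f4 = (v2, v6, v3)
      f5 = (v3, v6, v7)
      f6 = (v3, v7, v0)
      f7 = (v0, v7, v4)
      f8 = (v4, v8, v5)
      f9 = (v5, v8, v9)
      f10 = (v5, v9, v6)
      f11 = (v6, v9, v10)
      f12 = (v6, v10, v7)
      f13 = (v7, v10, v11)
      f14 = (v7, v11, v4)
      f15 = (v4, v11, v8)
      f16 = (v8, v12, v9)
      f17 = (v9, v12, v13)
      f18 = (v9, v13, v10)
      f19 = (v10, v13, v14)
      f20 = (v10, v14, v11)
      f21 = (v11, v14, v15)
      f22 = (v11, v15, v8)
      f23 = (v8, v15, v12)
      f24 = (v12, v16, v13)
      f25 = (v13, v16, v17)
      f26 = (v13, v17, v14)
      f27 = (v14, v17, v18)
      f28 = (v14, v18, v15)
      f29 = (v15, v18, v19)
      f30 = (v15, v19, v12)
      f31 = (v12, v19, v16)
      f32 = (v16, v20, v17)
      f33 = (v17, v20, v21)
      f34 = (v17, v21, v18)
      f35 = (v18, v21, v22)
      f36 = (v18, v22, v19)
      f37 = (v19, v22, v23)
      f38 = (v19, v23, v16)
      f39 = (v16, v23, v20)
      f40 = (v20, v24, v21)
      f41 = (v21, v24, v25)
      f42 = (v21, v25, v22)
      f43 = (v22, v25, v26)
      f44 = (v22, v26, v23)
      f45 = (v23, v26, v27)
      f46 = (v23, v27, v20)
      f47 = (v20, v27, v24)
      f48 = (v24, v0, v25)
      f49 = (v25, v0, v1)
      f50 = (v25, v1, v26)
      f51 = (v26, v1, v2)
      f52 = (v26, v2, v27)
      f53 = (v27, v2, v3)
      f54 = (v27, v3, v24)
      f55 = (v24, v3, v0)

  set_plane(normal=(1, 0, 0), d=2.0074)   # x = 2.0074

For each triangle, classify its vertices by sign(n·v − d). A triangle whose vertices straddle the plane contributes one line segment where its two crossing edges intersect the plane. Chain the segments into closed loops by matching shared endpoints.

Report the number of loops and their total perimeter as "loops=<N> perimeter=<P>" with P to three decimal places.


Straddling triangles (6 of 56):
  (v0,v4,v1) [+--] → (2.0074, 1.27202, 0)–(2.0074, 0, 0.6126)  len=1.4118
  (v3,v7,v0) [--+] → (2.0074, 0.586903, -0.329976)–(2.0074, 0, -0.6126)  len=0.6514
  (v0,v7,v4) [+--] → (2.0074, 0.586903, -0.329976)–(2.0074, 1.27202, 0)  len=0.7604
  (v24,v0,v25) [-+-] → (2.0074, -1.27202, 0)–(2.0074, -0.586903, 0.329976)  len=0.7604
  (v25,v0,v1) [-+-] → (2.0074, -0.586903, 0.329976)–(2.0074, 0, 0.6126)  len=0.6514
  (v24,v3,v0) [--+] → (2.0074, 0, -0.6126)–(2.0074, -1.27202, 0)  len=1.4118

Chained into 1 loop(s):
  loop 1: 6 segments, perimeter = 5.6474
Total perimeter = 5.647

loops=1 perimeter=5.647


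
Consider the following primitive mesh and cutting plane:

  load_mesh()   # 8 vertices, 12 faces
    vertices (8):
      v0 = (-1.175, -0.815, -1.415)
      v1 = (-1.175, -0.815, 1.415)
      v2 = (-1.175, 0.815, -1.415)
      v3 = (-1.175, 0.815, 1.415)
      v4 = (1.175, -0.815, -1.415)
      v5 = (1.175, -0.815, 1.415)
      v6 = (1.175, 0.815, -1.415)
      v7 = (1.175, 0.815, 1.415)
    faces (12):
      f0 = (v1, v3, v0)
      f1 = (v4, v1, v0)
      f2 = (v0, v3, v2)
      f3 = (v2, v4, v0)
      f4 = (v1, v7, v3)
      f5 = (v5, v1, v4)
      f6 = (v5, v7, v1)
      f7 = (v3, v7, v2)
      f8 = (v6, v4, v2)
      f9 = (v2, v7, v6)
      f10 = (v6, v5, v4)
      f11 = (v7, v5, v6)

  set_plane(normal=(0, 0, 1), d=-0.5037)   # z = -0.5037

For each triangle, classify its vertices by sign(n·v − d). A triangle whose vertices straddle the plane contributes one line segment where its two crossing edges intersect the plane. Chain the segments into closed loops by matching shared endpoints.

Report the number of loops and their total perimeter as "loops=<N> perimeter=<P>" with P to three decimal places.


loops=1 perimeter=7.960

Straddling triangles (8 of 12):
  (v1,v3,v0) [++-] → (-1.175, -0.290117, -0.5037)–(-1.175, -0.815, -0.5037)  len=0.5249
  (v4,v1,v0) [-+-] → (0.418267, -0.815, -0.5037)–(-1.175, -0.815, -0.5037)  len=1.5933
  (v0,v3,v2) [-+-] → (-1.175, -0.290117, -0.5037)–(-1.175, 0.815, -0.5037)  len=1.1051
  (v5,v1,v4) [++-] → (0.418267, -0.815, -0.5037)–(1.175, -0.815, -0.5037)  len=0.7567
  (v3,v7,v2) [++-] → (-0.418267, 0.815, -0.5037)–(-1.175, 0.815, -0.5037)  len=0.7567
  (v2,v7,v6) [-+-] → (-0.418267, 0.815, -0.5037)–(1.175, 0.815, -0.5037)  len=1.5933
  (v6,v5,v4) [-+-] → (1.175, 0.290117, -0.5037)–(1.175, -0.815, -0.5037)  len=1.1051
  (v7,v5,v6) [++-] → (1.175, 0.290117, -0.5037)–(1.175, 0.815, -0.5037)  len=0.5249

Chained into 1 loop(s):
  loop 1: 8 segments, perimeter = 7.9600
Total perimeter = 7.960


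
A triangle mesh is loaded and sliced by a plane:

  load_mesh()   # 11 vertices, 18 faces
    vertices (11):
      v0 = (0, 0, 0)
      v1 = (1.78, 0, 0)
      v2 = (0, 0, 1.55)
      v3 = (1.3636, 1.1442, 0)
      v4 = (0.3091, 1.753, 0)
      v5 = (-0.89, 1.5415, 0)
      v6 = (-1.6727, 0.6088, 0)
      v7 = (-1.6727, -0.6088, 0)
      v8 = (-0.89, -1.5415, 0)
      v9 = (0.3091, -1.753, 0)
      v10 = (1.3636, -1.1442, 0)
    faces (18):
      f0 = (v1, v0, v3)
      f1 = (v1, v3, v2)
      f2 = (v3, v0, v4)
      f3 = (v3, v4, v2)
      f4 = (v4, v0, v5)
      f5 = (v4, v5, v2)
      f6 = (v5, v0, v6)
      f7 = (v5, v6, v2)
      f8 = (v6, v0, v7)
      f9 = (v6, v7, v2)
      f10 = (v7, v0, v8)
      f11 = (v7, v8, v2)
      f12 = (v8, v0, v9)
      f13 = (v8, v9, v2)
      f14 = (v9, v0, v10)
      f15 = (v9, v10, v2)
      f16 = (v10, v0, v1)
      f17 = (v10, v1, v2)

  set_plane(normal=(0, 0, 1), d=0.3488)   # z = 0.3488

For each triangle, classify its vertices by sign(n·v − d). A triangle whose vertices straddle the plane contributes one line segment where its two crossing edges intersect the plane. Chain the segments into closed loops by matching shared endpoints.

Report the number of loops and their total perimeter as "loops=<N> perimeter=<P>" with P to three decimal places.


loops=1 perimeter=8.492

Straddling triangles (9 of 18):
  (v1,v3,v2) [--+] → (1.05675, 0.886718, 0.3488)–(1.37944, 0, 0.3488)  len=0.9436
  (v3,v4,v2) [--+] → (0.239543, 1.35852, 0.3488)–(1.05675, 0.886718, 0.3488)  len=0.9436
  (v4,v5,v2) [--+] → (-0.689721, 1.19461, 0.3488)–(0.239543, 1.35852, 0.3488)  len=0.9436
  (v5,v6,v2) [--+] → (-1.29629, 0.4718, 0.3488)–(-0.689721, 1.19461, 0.3488)  len=0.9436
  (v6,v7,v2) [--+] → (-1.29629, -0.4718, 0.3488)–(-1.29629, 0.4718, 0.3488)  len=0.9436
  (v7,v8,v2) [--+] → (-0.689721, -1.19461, 0.3488)–(-1.29629, -0.4718, 0.3488)  len=0.9436
  (v8,v9,v2) [--+] → (0.239543, -1.35852, 0.3488)–(-0.689721, -1.19461, 0.3488)  len=0.9436
  (v9,v10,v2) [--+] → (1.05675, -0.886718, 0.3488)–(0.239543, -1.35852, 0.3488)  len=0.9436
  (v10,v1,v2) [--+] → (1.37944, 0, 0.3488)–(1.05675, -0.886718, 0.3488)  len=0.9436

Chained into 1 loop(s):
  loop 1: 9 segments, perimeter = 8.4925
Total perimeter = 8.492


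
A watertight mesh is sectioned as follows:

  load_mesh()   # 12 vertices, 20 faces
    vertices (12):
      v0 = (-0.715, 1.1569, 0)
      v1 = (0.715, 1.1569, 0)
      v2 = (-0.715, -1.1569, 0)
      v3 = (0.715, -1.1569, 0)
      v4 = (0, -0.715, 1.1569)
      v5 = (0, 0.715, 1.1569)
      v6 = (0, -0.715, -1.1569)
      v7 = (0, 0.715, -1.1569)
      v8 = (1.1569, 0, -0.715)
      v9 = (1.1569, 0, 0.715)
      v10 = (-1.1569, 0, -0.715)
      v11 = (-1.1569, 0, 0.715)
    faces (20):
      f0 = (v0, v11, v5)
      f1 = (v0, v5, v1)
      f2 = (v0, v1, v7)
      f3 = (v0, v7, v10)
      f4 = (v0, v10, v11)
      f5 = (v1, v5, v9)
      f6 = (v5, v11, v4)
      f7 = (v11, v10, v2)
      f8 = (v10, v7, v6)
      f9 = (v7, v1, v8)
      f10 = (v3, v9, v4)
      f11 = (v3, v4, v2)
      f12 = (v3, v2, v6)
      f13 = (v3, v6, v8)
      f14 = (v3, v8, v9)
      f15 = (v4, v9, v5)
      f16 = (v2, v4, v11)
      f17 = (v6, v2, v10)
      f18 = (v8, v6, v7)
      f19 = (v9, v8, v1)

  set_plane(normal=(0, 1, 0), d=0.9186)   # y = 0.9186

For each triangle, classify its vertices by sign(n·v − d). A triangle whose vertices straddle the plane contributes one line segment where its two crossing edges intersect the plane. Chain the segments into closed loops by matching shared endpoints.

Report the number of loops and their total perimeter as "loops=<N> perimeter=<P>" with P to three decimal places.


Straddling triangles (8 of 20):
  (v0,v11,v5) [+--] → (-0.806023, 0.9186, 0.147277)–(-0.329427, 0.9186, 0.623873)  len=0.6740
  (v0,v5,v1) [+-+] → (-0.329427, 0.9186, 0.623873)–(0.329427, 0.9186, 0.623873)  len=0.6589
  (v0,v1,v7) [++-] → (0.329427, 0.9186, -0.623873)–(-0.329427, 0.9186, -0.623873)  len=0.6589
  (v0,v7,v10) [+--] → (-0.329427, 0.9186, -0.623873)–(-0.806023, 0.9186, -0.147277)  len=0.6740
  (v0,v10,v11) [+--] → (-0.806023, 0.9186, -0.147277)–(-0.806023, 0.9186, 0.147277)  len=0.2946
  (v1,v5,v9) [+--] → (0.329427, 0.9186, 0.623873)–(0.806023, 0.9186, 0.147277)  len=0.6740
  (v7,v1,v8) [-+-] → (0.329427, 0.9186, -0.623873)–(0.806023, 0.9186, -0.147277)  len=0.6740
  (v9,v8,v1) [--+] → (0.806023, 0.9186, -0.147277)–(0.806023, 0.9186, 0.147277)  len=0.2946

Chained into 1 loop(s):
  loop 1: 8 segments, perimeter = 4.6028
Total perimeter = 4.603

loops=1 perimeter=4.603


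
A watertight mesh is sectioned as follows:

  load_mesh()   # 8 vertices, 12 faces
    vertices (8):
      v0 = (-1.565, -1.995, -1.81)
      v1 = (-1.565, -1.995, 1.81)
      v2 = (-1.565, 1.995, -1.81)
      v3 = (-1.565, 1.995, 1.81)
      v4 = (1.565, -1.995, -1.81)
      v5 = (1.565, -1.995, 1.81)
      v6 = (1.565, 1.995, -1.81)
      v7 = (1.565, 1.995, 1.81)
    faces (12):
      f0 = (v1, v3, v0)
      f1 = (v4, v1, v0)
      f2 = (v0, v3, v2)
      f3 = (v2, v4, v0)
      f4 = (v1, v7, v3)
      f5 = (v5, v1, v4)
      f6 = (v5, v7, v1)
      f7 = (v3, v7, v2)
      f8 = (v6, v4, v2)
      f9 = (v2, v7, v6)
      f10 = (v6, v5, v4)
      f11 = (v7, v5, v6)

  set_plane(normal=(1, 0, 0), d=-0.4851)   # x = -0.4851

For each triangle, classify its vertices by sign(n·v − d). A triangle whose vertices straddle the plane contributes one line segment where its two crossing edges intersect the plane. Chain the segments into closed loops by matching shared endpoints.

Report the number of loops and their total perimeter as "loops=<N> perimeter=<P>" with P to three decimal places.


loops=1 perimeter=15.220

Straddling triangles (8 of 12):
  (v4,v1,v0) [+--] → (-0.4851, -1.995, 0.561042)–(-0.4851, -1.995, -1.81)  len=2.3710
  (v2,v4,v0) [-+-] → (-0.4851, 0.618386, -1.81)–(-0.4851, -1.995, -1.81)  len=2.6134
  (v1,v7,v3) [-+-] → (-0.4851, -0.618386, 1.81)–(-0.4851, 1.995, 1.81)  len=2.6134
  (v5,v1,v4) [+-+] → (-0.4851, -1.995, 1.81)–(-0.4851, -1.995, 0.561042)  len=1.2490
  (v5,v7,v1) [++-] → (-0.4851, -0.618386, 1.81)–(-0.4851, -1.995, 1.81)  len=1.3766
  (v3,v7,v2) [-+-] → (-0.4851, 1.995, 1.81)–(-0.4851, 1.995, -0.561042)  len=2.3710
  (v6,v4,v2) [++-] → (-0.4851, 0.618386, -1.81)–(-0.4851, 1.995, -1.81)  len=1.3766
  (v2,v7,v6) [-++] → (-0.4851, 1.995, -0.561042)–(-0.4851, 1.995, -1.81)  len=1.2490

Chained into 1 loop(s):
  loop 1: 8 segments, perimeter = 15.2200
Total perimeter = 15.220


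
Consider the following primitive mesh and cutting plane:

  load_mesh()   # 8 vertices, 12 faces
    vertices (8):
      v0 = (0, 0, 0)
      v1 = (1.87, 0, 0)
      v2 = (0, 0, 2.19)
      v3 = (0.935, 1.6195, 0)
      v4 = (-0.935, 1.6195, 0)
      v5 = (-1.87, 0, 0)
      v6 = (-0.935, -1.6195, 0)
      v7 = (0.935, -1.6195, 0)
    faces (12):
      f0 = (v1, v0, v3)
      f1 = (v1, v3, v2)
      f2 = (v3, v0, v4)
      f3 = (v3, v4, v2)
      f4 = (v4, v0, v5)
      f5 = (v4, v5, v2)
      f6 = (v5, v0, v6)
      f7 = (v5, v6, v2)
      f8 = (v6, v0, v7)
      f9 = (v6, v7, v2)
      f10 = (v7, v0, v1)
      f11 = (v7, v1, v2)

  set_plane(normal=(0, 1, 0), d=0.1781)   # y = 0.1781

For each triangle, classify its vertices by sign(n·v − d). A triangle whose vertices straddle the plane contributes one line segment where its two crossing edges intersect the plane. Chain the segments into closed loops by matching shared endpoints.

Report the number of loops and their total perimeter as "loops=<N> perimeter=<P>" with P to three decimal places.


loops=1 perimeter=8.866

Straddling triangles (6 of 12):
  (v1,v0,v3) [--+] → (0.102824, 0.1781, 0)–(1.76718, 0.1781, 0)  len=1.6644
  (v1,v3,v2) [-+-] → (1.76718, 0.1781, 0)–(0.102824, 0.1781, 1.94916)  len=2.5631
  (v3,v0,v4) [+-+] → (0.102824, 0.1781, 0)–(-0.102824, 0.1781, 0)  len=0.2056
  (v3,v4,v2) [++-] → (-0.102824, 0.1781, 1.94916)–(0.102824, 0.1781, 1.94916)  len=0.2056
  (v4,v0,v5) [+--] → (-0.102824, 0.1781, 0)–(-1.76718, 0.1781, 0)  len=1.6644
  (v4,v5,v2) [+--] → (-1.76718, 0.1781, 0)–(-0.102824, 0.1781, 1.94916)  len=2.5631

Chained into 1 loop(s):
  loop 1: 6 segments, perimeter = 8.8661
Total perimeter = 8.866


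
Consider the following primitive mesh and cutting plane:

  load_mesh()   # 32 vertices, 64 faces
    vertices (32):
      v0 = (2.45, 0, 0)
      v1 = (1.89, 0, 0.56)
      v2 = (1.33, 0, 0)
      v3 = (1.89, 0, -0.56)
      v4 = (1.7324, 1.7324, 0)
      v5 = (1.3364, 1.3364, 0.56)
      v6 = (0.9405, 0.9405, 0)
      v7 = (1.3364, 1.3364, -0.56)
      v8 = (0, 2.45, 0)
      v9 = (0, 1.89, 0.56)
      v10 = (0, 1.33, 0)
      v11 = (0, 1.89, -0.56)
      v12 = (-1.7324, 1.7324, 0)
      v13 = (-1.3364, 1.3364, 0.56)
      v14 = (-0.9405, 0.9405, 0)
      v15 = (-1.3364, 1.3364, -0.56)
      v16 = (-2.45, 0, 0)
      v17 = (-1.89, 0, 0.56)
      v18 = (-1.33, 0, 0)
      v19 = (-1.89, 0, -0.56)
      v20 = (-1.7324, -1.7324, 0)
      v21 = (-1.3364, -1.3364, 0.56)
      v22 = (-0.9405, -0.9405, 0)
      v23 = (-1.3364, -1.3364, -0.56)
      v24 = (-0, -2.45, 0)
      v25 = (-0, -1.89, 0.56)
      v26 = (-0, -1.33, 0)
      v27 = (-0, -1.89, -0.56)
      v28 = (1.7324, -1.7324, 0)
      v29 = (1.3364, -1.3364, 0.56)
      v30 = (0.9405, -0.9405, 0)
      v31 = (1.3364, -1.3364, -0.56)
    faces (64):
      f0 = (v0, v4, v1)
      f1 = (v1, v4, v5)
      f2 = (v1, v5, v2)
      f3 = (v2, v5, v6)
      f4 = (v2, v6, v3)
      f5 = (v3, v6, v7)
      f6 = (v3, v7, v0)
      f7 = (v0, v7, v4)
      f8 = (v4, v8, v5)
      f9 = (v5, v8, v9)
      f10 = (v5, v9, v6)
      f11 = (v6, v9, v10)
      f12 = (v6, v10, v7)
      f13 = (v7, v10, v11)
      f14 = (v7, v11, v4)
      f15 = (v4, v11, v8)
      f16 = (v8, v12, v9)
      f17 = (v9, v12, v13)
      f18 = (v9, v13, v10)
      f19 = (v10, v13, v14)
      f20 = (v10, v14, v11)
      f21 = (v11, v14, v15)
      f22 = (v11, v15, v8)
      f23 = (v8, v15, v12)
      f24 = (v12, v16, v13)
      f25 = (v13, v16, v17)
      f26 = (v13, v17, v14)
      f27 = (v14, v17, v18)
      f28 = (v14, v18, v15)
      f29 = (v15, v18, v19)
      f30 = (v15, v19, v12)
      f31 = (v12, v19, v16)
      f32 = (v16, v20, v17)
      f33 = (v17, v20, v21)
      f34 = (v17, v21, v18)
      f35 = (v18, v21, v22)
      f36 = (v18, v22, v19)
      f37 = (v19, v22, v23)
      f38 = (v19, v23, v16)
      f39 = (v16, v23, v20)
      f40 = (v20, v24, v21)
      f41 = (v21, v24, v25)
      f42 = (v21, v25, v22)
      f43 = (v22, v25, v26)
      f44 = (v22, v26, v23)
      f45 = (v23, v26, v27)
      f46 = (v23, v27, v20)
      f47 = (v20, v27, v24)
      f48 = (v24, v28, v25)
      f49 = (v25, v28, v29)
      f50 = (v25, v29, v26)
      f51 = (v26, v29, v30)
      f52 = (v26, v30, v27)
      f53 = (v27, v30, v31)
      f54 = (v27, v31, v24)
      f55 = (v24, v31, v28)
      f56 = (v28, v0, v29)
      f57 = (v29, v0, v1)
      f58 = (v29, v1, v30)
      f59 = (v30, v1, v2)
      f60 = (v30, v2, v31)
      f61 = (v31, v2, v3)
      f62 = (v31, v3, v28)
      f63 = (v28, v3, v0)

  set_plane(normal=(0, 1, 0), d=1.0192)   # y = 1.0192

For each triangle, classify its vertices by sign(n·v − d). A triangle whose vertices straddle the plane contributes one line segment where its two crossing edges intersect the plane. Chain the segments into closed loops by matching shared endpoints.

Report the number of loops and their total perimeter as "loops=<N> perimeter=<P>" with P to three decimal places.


Straddling triangles (20 of 64):
  (v0,v4,v1) [-+-] → (2.02782, 1.0192, 0)–(1.79728, 1.0192, 0.230543)  len=0.3260
  (v1,v4,v5) [-++] → (1.79728, 1.0192, 0.230543)–(1.4678, 1.0192, 0.56)  len=0.4659
  (v1,v5,v2) [-+-] → (1.4678, 1.0192, 0.56)–(1.33488, 1.0192, 0.427082)  len=0.1880
  (v2,v5,v6) [-+-] → (1.33488, 1.0192, 0.427082)–(1.0192, 1.0192, 0.111321)  len=0.4465
  (v3,v6,v7) [--+] → (1.0192, 1.0192, -0.111321)–(1.4678, 1.0192, -0.56)  len=0.6345
  (v3,v7,v0) [-+-] → (1.4678, 1.0192, -0.56)–(1.60072, 1.0192, -0.427082)  len=0.1880
  (v0,v7,v4) [-++] → (1.60072, 1.0192, -0.427082)–(2.02782, 1.0192, 0)  len=0.6040
  (v5,v9,v6) [++-] → (0.862546, 1.0192, 0.046416)–(1.0192, 1.0192, 0.111321)  len=0.1696
  (v6,v9,v10) [-++] → (0.862546, 1.0192, 0.046416)–(0.750468, 1.0192, 0)  len=0.1213
  (v6,v10,v7) [-++] → (0.750468, 1.0192, 0)–(1.0192, 1.0192, -0.111321)  len=0.2909
  (v10,v13,v14) [++-] → (-1.0192, 1.0192, 0.111321)–(-0.750468, 1.0192, 0)  len=0.2909
  (v10,v14,v11) [+-+] → (-0.750468, 1.0192, 0)–(-0.862546, 1.0192, -0.046416)  len=0.1213
  (v11,v14,v15) [+-+] → (-0.862546, 1.0192, -0.046416)–(-1.0192, 1.0192, -0.111321)  len=0.1696
  (v12,v16,v13) [+-+] → (-2.02782, 1.0192, 0)–(-1.60072, 1.0192, 0.427082)  len=0.6040
  (v13,v16,v17) [+--] → (-1.60072, 1.0192, 0.427082)–(-1.4678, 1.0192, 0.56)  len=0.1880
  (v13,v17,v14) [+--] → (-1.4678, 1.0192, 0.56)–(-1.0192, 1.0192, 0.111321)  len=0.6345
  (v14,v18,v15) [--+] → (-1.33488, 1.0192, -0.427082)–(-1.0192, 1.0192, -0.111321)  len=0.4465
  (v15,v18,v19) [+--] → (-1.33488, 1.0192, -0.427082)–(-1.4678, 1.0192, -0.56)  len=0.1880
  (v15,v19,v12) [+-+] → (-1.4678, 1.0192, -0.56)–(-1.79728, 1.0192, -0.230543)  len=0.4659
  (v12,v19,v16) [+--] → (-1.79728, 1.0192, -0.230543)–(-2.02782, 1.0192, 0)  len=0.3260

Chained into 2 loop(s):
  loop 1: 10 segments, perimeter = 3.4346
  loop 2: 10 segments, perimeter = 3.4346
Total perimeter = 6.869

loops=2 perimeter=6.869
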